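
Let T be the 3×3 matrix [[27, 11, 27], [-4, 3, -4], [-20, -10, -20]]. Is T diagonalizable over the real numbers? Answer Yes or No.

Characteristic polynomial: p(λ) = λ^3 - 10λ^2 + 25λ = λ(λ - 5)^2.
λ = 5 has algebraic multiplicity 2; rank(T − 5I) = 2, so geometric multiplicity = 1.
Geometric multiplicity < algebraic multiplicity, so T is not diagonalizable.

No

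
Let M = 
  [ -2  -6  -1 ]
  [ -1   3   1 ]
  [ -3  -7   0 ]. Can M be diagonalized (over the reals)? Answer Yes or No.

No

Characteristic polynomial: p(t) = t^3 - t^2 - 8t + 12 = (t - 2)^2(t + 3).
t = 2 has algebraic multiplicity 2; rank(M − 2I) = 2, so geometric multiplicity = 1.
Geometric multiplicity < algebraic multiplicity, so M is not diagonalizable.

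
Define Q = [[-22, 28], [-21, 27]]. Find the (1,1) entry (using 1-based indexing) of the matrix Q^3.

-652

Characteristic polynomial: r^2 - 5r - 6 = (r - 6)(r + 1), so the eigenvalues are -1, 6.
r=-1: eigenvector (4, 3).
r=6: eigenvector (1, 1).
P = [[4, 1], [3, 1]], D = diag(-1, 6), P⁻¹ = [[1, -1], [-3, 4]].
Q³ = P·diag(-1, 216)·P⁻¹ = [[-652, 868], [-651, 867]].
The requested entry is -652.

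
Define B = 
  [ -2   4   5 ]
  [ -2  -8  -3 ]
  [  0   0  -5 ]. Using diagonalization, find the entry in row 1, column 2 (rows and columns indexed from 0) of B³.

Characteristic polynomial: r^3 + 15r^2 + 74r + 120 = (r + 4)(r + 5)(r + 6), so the eigenvalues are -6, -5, -4.
r=-6: eigenvector (1, -1, 0).
r=-4: eigenvector (2, -1, 0).
r=-5: eigenvector (-3, 1, 1).
P = [[1, 2, -3], [-1, -1, 1], [0, 0, 1]], D = diag(-6, -4, -5), P⁻¹ = [[-1, -2, -1], [1, 1, 2], [0, 0, 1]].
B³ = P·diag(-216, -64, -125)·P⁻¹ = [[88, 304, 335], [-152, -368, -213], [0, 0, -125]].
The requested entry is -213.

-213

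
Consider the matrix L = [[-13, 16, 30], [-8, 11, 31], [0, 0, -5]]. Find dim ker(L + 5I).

1

L + 5I = [[-8, 16, 30], [-8, 16, 31], [0, 0, 0]].
This matrix has rank 2, so its null space has dimension 3 − 2 = 1.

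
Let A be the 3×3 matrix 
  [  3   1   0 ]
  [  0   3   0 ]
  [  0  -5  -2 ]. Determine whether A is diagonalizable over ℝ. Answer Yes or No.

No

Characteristic polynomial: p(s) = s^3 - 4s^2 - 3s + 18 = (s - 3)^2(s + 2).
s = 3 has algebraic multiplicity 2; rank(A − 3I) = 2, so geometric multiplicity = 1.
Geometric multiplicity < algebraic multiplicity, so A is not diagonalizable.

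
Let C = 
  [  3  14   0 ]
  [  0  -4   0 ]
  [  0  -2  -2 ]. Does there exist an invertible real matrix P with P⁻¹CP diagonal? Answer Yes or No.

Yes

Characteristic polynomial: p(r) = r^3 + 3r^2 - 10r - 24 = (r - 3)(r + 2)(r + 4).
All 3 eigenvalues are distinct, so C is diagonalizable.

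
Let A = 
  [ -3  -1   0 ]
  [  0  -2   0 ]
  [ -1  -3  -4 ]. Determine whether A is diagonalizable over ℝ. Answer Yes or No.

Yes

Characteristic polynomial: p(t) = t^3 + 9t^2 + 26t + 24 = (t + 2)(t + 3)(t + 4).
All 3 eigenvalues are distinct, so A is diagonalizable.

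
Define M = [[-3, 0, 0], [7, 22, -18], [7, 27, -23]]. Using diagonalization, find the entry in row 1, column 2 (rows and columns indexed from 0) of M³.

-378

Characteristic polynomial: λ^3 + 4λ^2 - 17λ - 60 = (λ - 4)(λ + 3)(λ + 5), so the eigenvalues are -5, -3, 4.
λ=-3: eigenvector (1, -1, -1).
λ=4: eigenvector (0, 1, 1).
λ=-5: eigenvector (0, 2, 3).
P = [[1, 0, 0], [-1, 1, 2], [-1, 1, 3]], D = diag(-3, 4, -5), P⁻¹ = [[1, 0, 0], [1, 3, -2], [0, -1, 1]].
M³ = P·diag(-27, 64, -125)·P⁻¹ = [[-27, 0, 0], [91, 442, -378], [91, 567, -503]].
The requested entry is -378.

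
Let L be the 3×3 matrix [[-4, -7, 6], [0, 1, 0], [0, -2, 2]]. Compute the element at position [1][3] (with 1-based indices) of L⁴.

Characteristic polynomial: μ^3 + μ^2 - 10μ + 8 = (μ - 2)(μ - 1)(μ + 4), so the eigenvalues are -4, 1, 2.
μ=-4: eigenvector (1, 0, 0).
μ=1: eigenvector (1, 1, 2).
μ=2: eigenvector (1, 0, 1).
P = [[1, 1, 1], [0, 1, 0], [0, 2, 1]], D = diag(-4, 1, 2), P⁻¹ = [[1, 1, -1], [0, 1, 0], [0, -2, 1]].
L⁴ = P·diag(256, 1, 16)·P⁻¹ = [[256, 225, -240], [0, 1, 0], [0, -30, 16]].
The requested entry is -240.

-240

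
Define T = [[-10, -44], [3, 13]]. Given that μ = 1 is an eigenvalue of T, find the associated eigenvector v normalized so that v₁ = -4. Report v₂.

1

T − 1I = [[-11, -44], [3, 12]].
Solving (T − 1I)v = 0 gives the eigenspace spanned by (-4, 1).
With v₁ = -4, v = (-4, 1), so v₂ = 1.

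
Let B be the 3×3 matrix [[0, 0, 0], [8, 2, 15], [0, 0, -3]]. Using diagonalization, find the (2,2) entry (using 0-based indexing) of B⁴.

Characteristic polynomial: r^3 + r^2 - 6r = r(r - 2)(r + 3), so the eigenvalues are -3, 0, 2.
r=0: eigenvector (1, -4, 0).
r=-3: eigenvector (0, -3, 1).
r=2: eigenvector (0, 1, 0).
P = [[1, 0, 0], [-4, -3, 1], [0, 1, 0]], D = diag(0, -3, 2), P⁻¹ = [[1, 0, 0], [0, 0, 1], [4, 1, 3]].
B⁴ = P·diag(0, 81, 16)·P⁻¹ = [[0, 0, 0], [64, 16, -195], [0, 0, 81]].
The requested entry is 81.

81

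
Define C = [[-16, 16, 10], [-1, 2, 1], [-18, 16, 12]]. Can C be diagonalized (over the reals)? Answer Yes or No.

No

Characteristic polynomial: p(μ) = μ^3 + 2μ^2 - 20μ + 24 = (μ - 2)^2(μ + 6).
μ = 2 has algebraic multiplicity 2; rank(C − 2I) = 2, so geometric multiplicity = 1.
Geometric multiplicity < algebraic multiplicity, so C is not diagonalizable.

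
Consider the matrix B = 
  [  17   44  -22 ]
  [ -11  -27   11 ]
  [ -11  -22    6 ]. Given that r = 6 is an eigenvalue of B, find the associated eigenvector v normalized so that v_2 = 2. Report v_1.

B − 6I = [[11, 44, -22], [-11, -33, 11], [-11, -22, 0]].
Solving (B − 6I)v = 0 gives the eigenspace spanned by (-4, 2, 2).
With v_2 = 2, v = (-4, 2, 2), so v_1 = -4.

-4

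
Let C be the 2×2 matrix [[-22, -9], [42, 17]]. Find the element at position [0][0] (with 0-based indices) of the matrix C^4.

Characteristic polynomial: r^2 + 5r + 4 = (r + 1)(r + 4), so the eigenvalues are -4, -1.
r=-1: eigenvector (-3, 7).
r=-4: eigenvector (1, -2).
P = [[-3, 1], [7, -2]], D = diag(-1, -4), P⁻¹ = [[2, 1], [7, 3]].
C⁴ = P·diag(1, 256)·P⁻¹ = [[1786, 765], [-3570, -1529]].
The requested entry is 1786.

1786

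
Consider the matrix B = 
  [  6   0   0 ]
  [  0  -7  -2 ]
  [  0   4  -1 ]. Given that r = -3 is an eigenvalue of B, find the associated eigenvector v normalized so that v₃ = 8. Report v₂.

-4

B + 3I = [[9, 0, 0], [0, -4, -2], [0, 4, 2]].
Solving (B + 3I)v = 0 gives the eigenspace spanned by (0, -4, 8).
With v₃ = 8, v = (0, -4, 8), so v₂ = -4.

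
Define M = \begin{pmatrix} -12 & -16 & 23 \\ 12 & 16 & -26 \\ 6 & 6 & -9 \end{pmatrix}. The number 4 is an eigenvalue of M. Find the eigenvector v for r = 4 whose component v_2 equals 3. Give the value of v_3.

M − 4I = [[-16, -16, 23], [12, 12, -26], [6, 6, -13]].
Solving (M − 4I)v = 0 gives the eigenspace spanned by (-3, 3, 0).
With v_2 = 3, v = (-3, 3, 0), so v_3 = 0.

0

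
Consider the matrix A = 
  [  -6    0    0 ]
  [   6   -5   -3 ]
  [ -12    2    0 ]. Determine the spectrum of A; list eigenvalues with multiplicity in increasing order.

Characteristic polynomial: p(t) = t^3 + 11t^2 + 36t + 36 = (t + 2)(t + 3)(t + 6).
Roots (with multiplicity): -6, -3, -2.

-6, -3, -2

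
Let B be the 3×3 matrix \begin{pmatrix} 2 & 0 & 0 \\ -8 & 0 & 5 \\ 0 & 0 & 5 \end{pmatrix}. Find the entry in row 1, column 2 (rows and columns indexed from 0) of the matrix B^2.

Characteristic polynomial: μ^3 - 7μ^2 + 10μ = μ(μ - 5)(μ - 2), so the eigenvalues are 0, 2, 5.
μ=5: eigenvector (0, 1, 1).
μ=0: eigenvector (0, 1, 0).
μ=2: eigenvector (1, -4, 0).
P = [[0, 0, 1], [1, 1, -4], [1, 0, 0]], D = diag(5, 0, 2), P⁻¹ = [[0, 0, 1], [4, 1, -1], [1, 0, 0]].
B² = P·diag(25, 0, 4)·P⁻¹ = [[4, 0, 0], [-16, 0, 25], [0, 0, 25]].
The requested entry is 25.

25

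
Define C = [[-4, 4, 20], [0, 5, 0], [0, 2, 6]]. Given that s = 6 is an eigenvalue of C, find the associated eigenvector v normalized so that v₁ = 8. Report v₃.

4

C − 6I = [[-10, 4, 20], [0, -1, 0], [0, 2, 0]].
Solving (C − 6I)v = 0 gives the eigenspace spanned by (8, 0, 4).
With v₁ = 8, v = (8, 0, 4), so v₃ = 4.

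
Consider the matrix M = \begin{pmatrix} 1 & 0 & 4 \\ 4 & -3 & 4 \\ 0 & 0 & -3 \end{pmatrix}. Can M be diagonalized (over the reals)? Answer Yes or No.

Characteristic polynomial: p(s) = s^3 + 5s^2 + 3s - 9 = (s - 1)(s + 3)^2.
s = -3 has algebraic multiplicity 2; rank(M + 3I) = 1, so geometric multiplicity = 2.
Every eigenvalue has geometric = algebraic multiplicity, so M is diagonalizable.

Yes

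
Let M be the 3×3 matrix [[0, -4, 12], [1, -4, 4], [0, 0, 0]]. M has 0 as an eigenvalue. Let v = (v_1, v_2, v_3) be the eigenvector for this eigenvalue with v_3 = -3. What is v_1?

M = [[0, -4, 12], [1, -4, 4], [0, 0, 0]].
Solving (M)v = 0 gives the eigenspace spanned by (-24, -9, -3).
With v_3 = -3, v = (-24, -9, -3), so v_1 = -24.

-24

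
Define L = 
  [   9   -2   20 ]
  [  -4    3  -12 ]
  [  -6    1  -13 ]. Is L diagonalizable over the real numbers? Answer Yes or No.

Characteristic polynomial: p(μ) = μ^3 + μ^2 - 5μ + 3 = (μ - 1)^2(μ + 3).
μ = 1 has algebraic multiplicity 2; rank(L − 1I) = 2, so geometric multiplicity = 1.
Geometric multiplicity < algebraic multiplicity, so L is not diagonalizable.

No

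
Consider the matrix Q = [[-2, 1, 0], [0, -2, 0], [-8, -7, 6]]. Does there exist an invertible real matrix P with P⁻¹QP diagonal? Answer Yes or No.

Characteristic polynomial: p(λ) = λ^3 - 2λ^2 - 20λ - 24 = (λ - 6)(λ + 2)^2.
λ = -2 has algebraic multiplicity 2; rank(Q + 2I) = 2, so geometric multiplicity = 1.
Geometric multiplicity < algebraic multiplicity, so Q is not diagonalizable.

No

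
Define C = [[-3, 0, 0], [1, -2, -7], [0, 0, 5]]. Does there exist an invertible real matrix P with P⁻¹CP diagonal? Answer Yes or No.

Yes

Characteristic polynomial: p(r) = r^3 - 19r - 30 = (r - 5)(r + 2)(r + 3).
All 3 eigenvalues are distinct, so C is diagonalizable.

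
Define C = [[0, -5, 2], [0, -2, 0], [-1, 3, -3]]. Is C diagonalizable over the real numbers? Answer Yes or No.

No

Characteristic polynomial: p(t) = t^3 + 5t^2 + 8t + 4 = (t + 1)(t + 2)^2.
t = -2 has algebraic multiplicity 2; rank(C + 2I) = 2, so geometric multiplicity = 1.
Geometric multiplicity < algebraic multiplicity, so C is not diagonalizable.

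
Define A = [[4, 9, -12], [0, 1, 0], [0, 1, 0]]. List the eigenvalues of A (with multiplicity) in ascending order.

0, 1, 4

Characteristic polynomial: p(μ) = μ^3 - 5μ^2 + 4μ = μ(μ - 4)(μ - 1).
Roots (with multiplicity): 0, 1, 4.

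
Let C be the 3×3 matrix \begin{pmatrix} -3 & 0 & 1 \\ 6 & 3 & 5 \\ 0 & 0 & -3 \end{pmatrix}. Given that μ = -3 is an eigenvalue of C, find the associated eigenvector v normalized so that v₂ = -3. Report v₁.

3

C + 3I = [[0, 0, 1], [6, 6, 5], [0, 0, 0]].
Solving (C + 3I)v = 0 gives the eigenspace spanned by (3, -3, 0).
With v₂ = -3, v = (3, -3, 0), so v₁ = 3.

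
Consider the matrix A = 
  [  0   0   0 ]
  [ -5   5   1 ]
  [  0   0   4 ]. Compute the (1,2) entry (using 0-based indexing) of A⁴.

369

Characteristic polynomial: t^3 - 9t^2 + 20t = t(t - 5)(t - 4), so the eigenvalues are 0, 4, 5.
t=0: eigenvector (1, 1, 0).
t=5: eigenvector (0, 1, 0).
t=4: eigenvector (0, -1, 1).
P = [[1, 0, 0], [1, 1, -1], [0, 0, 1]], D = diag(0, 5, 4), P⁻¹ = [[1, 0, 0], [-1, 1, 1], [0, 0, 1]].
A⁴ = P·diag(0, 625, 256)·P⁻¹ = [[0, 0, 0], [-625, 625, 369], [0, 0, 256]].
The requested entry is 369.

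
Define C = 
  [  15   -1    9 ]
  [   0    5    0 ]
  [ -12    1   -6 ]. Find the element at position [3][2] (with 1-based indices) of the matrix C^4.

Characteristic polynomial: μ^3 - 14μ^2 + 63μ - 90 = (μ - 6)(μ - 5)(μ - 3), so the eigenvalues are 3, 5, 6.
μ=3: eigenvector (-3, 0, 4).
μ=5: eigenvector (1, 1, -1).
μ=6: eigenvector (-1, 0, 1).
P = [[-3, 1, -1], [0, 1, 0], [4, -1, 1]], D = diag(3, 5, 6), P⁻¹ = [[1, 0, 1], [0, 1, 0], [-4, 1, -3]].
C⁴ = P·diag(81, 625, 1296)·P⁻¹ = [[4941, -671, 3645], [0, 625, 0], [-4860, 671, -3564]].
The requested entry is 671.

671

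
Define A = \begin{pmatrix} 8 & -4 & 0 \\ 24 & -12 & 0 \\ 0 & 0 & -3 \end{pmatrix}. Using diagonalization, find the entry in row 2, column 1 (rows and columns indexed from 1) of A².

-96

Characteristic polynomial: s^3 + 7s^2 + 12s = s(s + 3)(s + 4), so the eigenvalues are -4, -3, 0.
s=0: eigenvector (1, 2, 0).
s=-4: eigenvector (1, 3, 0).
s=-3: eigenvector (0, 0, 1).
P = [[1, 1, 0], [2, 3, 0], [0, 0, 1]], D = diag(0, -4, -3), P⁻¹ = [[3, -1, 0], [-2, 1, 0], [0, 0, 1]].
A² = P·diag(0, 16, 9)·P⁻¹ = [[-32, 16, 0], [-96, 48, 0], [0, 0, 9]].
The requested entry is -96.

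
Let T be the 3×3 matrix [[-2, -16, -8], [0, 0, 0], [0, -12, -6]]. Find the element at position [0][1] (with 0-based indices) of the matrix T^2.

Characteristic polynomial: λ^3 + 8λ^2 + 12λ = λ(λ + 2)(λ + 6), so the eigenvalues are -6, -2, 0.
λ=-2: eigenvector (1, 0, 0).
λ=0: eigenvector (0, 1, -2).
λ=-6: eigenvector (2, 0, 1).
P = [[1, 0, 2], [0, 1, 0], [0, -2, 1]], D = diag(-2, 0, -6), P⁻¹ = [[1, -4, -2], [0, 1, 0], [0, 2, 1]].
T² = P·diag(4, 0, 36)·P⁻¹ = [[4, 128, 64], [0, 0, 0], [0, 72, 36]].
The requested entry is 128.

128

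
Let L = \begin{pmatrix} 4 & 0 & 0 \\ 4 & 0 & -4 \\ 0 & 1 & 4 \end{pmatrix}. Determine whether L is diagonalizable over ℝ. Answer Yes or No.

Characteristic polynomial: p(s) = s^3 - 8s^2 + 20s - 16 = (s - 4)(s - 2)^2.
s = 2 has algebraic multiplicity 2; rank(L − 2I) = 2, so geometric multiplicity = 1.
Geometric multiplicity < algebraic multiplicity, so L is not diagonalizable.

No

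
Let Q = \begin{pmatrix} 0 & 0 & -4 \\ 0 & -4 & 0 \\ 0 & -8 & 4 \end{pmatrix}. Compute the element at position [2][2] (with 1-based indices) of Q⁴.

Characteristic polynomial: μ^3 - 16μ = μ(μ - 4)(μ + 4), so the eigenvalues are -4, 0, 4.
μ=-4: eigenvector (1, 1, 1).
μ=0: eigenvector (1, 0, 0).
μ=4: eigenvector (-1, 0, 1).
P = [[1, 1, -1], [1, 0, 0], [1, 0, 1]], D = diag(-4, 0, 4), P⁻¹ = [[0, 1, 0], [1, -2, 1], [0, -1, 1]].
Q⁴ = P·diag(256, 0, 256)·P⁻¹ = [[0, 512, -256], [0, 256, 0], [0, 0, 256]].
The requested entry is 256.

256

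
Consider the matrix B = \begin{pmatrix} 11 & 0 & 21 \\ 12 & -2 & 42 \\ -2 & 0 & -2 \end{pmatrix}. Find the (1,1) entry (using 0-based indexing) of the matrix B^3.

-8

Characteristic polynomial: λ^3 - 7λ^2 + 2λ + 40 = (λ - 5)(λ - 4)(λ + 2), so the eigenvalues are -2, 4, 5.
λ=5: eigenvector (7, 0, -2).
λ=-2: eigenvector (0, 1, 0).
λ=4: eigenvector (-3, 1, 1).
P = [[7, 0, -3], [0, 1, 1], [-2, 0, 1]], D = diag(5, -2, 4), P⁻¹ = [[1, 0, 3], [-2, 1, -7], [2, 0, 7]].
B³ = P·diag(125, -8, 64)·P⁻¹ = [[491, 0, 1281], [144, -8, 504], [-122, 0, -302]].
The requested entry is -8.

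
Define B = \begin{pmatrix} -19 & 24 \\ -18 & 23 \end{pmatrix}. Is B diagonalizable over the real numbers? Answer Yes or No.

Yes

Characteristic polynomial: p(λ) = λ^2 - 4λ - 5 = (λ - 5)(λ + 1).
All 2 eigenvalues are distinct, so B is diagonalizable.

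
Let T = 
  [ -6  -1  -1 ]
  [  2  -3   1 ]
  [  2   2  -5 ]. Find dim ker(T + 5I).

T + 5I = [[-1, -1, -1], [2, 2, 1], [2, 2, 0]].
This matrix has rank 2, so its null space has dimension 3 − 2 = 1.

1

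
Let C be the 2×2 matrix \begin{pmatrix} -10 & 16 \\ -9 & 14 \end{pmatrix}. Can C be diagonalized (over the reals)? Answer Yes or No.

Characteristic polynomial: p(s) = s^2 - 4s + 4 = (s - 2)^2.
s = 2 has algebraic multiplicity 2; rank(C − 2I) = 1, so geometric multiplicity = 1.
Geometric multiplicity < algebraic multiplicity, so C is not diagonalizable.

No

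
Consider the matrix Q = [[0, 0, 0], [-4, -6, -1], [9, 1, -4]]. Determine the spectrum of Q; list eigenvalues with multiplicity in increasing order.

Characteristic polynomial: p(r) = r^3 + 10r^2 + 25r = r(r + 5)^2.
Roots (with multiplicity): -5, -5, 0.

-5, -5, 0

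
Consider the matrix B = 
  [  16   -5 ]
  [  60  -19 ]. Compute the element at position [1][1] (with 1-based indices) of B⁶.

-12284

Characteristic polynomial: μ^2 + 3μ - 4 = (μ - 1)(μ + 4), so the eigenvalues are -4, 1.
μ=-4: eigenvector (1, 4).
μ=1: eigenvector (-1, -3).
P = [[1, -1], [4, -3]], D = diag(-4, 1), P⁻¹ = [[-3, 1], [-4, 1]].
B⁶ = P·diag(4096, 1)·P⁻¹ = [[-12284, 4095], [-49140, 16381]].
The requested entry is -12284.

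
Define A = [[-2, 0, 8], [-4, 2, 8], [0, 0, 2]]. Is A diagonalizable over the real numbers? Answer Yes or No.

Characteristic polynomial: p(λ) = λ^3 - 2λ^2 - 4λ + 8 = (λ - 2)^2(λ + 2).
λ = 2 has algebraic multiplicity 2; rank(A − 2I) = 1, so geometric multiplicity = 2.
Every eigenvalue has geometric = algebraic multiplicity, so A is diagonalizable.

Yes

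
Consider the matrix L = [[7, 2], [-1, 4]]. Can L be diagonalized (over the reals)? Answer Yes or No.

Yes

Characteristic polynomial: p(μ) = μ^2 - 11μ + 30 = (μ - 6)(μ - 5).
All 2 eigenvalues are distinct, so L is diagonalizable.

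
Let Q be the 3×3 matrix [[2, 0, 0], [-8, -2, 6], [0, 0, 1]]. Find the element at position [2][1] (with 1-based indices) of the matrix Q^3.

-32

Characteristic polynomial: r^3 - r^2 - 4r + 4 = (r - 2)(r - 1)(r + 2), so the eigenvalues are -2, 1, 2.
r=2: eigenvector (1, -2, 0).
r=1: eigenvector (0, 2, 1).
r=-2: eigenvector (0, 1, 0).
P = [[1, 0, 0], [-2, 2, 1], [0, 1, 0]], D = diag(2, 1, -2), P⁻¹ = [[1, 0, 0], [0, 0, 1], [2, 1, -2]].
Q³ = P·diag(8, 1, -8)·P⁻¹ = [[8, 0, 0], [-32, -8, 18], [0, 0, 1]].
The requested entry is -32.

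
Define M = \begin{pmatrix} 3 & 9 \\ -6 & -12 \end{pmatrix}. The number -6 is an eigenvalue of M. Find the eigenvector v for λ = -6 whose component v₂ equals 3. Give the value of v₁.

-3

M + 6I = [[9, 9], [-6, -6]].
Solving (M + 6I)v = 0 gives the eigenspace spanned by (-3, 3).
With v₂ = 3, v = (-3, 3), so v₁ = -3.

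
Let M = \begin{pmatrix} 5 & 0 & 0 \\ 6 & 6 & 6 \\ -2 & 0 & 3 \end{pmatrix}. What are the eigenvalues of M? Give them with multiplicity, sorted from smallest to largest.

Characteristic polynomial: p(μ) = μ^3 - 14μ^2 + 63μ - 90 = (μ - 6)(μ - 5)(μ - 3).
Roots (with multiplicity): 3, 5, 6.

3, 5, 6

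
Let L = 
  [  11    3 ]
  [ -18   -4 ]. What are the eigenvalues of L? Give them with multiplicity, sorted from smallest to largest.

2, 5

Characteristic polynomial: p(λ) = λ^2 - 7λ + 10 = (λ - 5)(λ - 2).
Roots (with multiplicity): 2, 5.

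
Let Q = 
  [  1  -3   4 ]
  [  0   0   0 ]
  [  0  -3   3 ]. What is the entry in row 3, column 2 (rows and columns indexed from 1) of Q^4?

-81

Characteristic polynomial: λ^3 - 4λ^2 + 3λ = λ(λ - 3)(λ - 1), so the eigenvalues are 0, 1, 3.
λ=1: eigenvector (1, 0, 0).
λ=0: eigenvector (-1, 1, 1).
λ=3: eigenvector (2, 0, 1).
P = [[1, -1, 2], [0, 1, 0], [0, 1, 1]], D = diag(1, 0, 3), P⁻¹ = [[1, 3, -2], [0, 1, 0], [0, -1, 1]].
Q⁴ = P·diag(1, 0, 81)·P⁻¹ = [[1, -159, 160], [0, 0, 0], [0, -81, 81]].
The requested entry is -81.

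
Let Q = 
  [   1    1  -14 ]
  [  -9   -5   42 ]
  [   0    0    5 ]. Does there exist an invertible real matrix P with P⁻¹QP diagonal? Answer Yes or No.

No

Characteristic polynomial: p(λ) = λ^3 - λ^2 - 16λ - 20 = (λ - 5)(λ + 2)^2.
λ = -2 has algebraic multiplicity 2; rank(Q + 2I) = 2, so geometric multiplicity = 1.
Geometric multiplicity < algebraic multiplicity, so Q is not diagonalizable.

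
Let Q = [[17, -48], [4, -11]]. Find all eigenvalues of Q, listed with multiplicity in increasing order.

1, 5

Characteristic polynomial: p(μ) = μ^2 - 6μ + 5 = (μ - 5)(μ - 1).
Roots (with multiplicity): 1, 5.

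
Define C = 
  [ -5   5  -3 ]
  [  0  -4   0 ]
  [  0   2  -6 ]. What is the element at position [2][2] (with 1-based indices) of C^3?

-64

Characteristic polynomial: μ^3 + 15μ^2 + 74μ + 120 = (μ + 4)(μ + 5)(μ + 6), so the eigenvalues are -6, -5, -4.
μ=-5: eigenvector (1, 0, 0).
μ=-4: eigenvector (2, 1, 1).
μ=-6: eigenvector (3, 0, 1).
P = [[1, 2, 3], [0, 1, 0], [0, 1, 1]], D = diag(-5, -4, -6), P⁻¹ = [[1, 1, -3], [0, 1, 0], [0, -1, 1]].
C³ = P·diag(-125, -64, -216)·P⁻¹ = [[-125, 395, -273], [0, -64, 0], [0, 152, -216]].
The requested entry is -64.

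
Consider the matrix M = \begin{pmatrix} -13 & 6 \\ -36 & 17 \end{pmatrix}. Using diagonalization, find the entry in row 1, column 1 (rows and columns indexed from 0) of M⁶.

46873

Characteristic polynomial: r^2 - 4r - 5 = (r - 5)(r + 1), so the eigenvalues are -1, 5.
r=-1: eigenvector (1, 2).
r=5: eigenvector (-1, -3).
P = [[1, -1], [2, -3]], D = diag(-1, 5), P⁻¹ = [[3, -1], [2, -1]].
M⁶ = P·diag(1, 15625)·P⁻¹ = [[-31247, 15624], [-93744, 46873]].
The requested entry is 46873.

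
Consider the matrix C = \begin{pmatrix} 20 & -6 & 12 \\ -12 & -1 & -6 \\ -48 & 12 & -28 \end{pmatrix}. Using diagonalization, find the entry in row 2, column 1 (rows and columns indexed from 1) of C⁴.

Characteristic polynomial: t^3 + 9t^2 + 24t + 16 = (t + 1)(t + 4)^2, so the eigenvalues are -4, -4, -1.
t=-1: eigenvector (-2, 1, 4).
t=-4: eigenvector (1, 0, -2).
t=-4: eigenvector (1, 2, -1).
P = [[-2, 1, 1], [1, 0, 2], [4, -2, -1]], D = diag(-1, -4, -4), P⁻¹ = [[-4, 1, -2], [-9, 2, -5], [2, 0, 1]].
C⁴ = P·diag(1, 256, 256)·P⁻¹ = [[-1784, 510, -1020], [1020, 1, 510], [4080, -1020, 2296]].
The requested entry is 1020.

1020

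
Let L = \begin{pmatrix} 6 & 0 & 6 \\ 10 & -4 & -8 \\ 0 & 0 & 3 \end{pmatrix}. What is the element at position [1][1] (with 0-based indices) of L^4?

Characteristic polynomial: t^3 - 5t^2 - 18t + 72 = (t - 6)(t - 3)(t + 4), so the eigenvalues are -4, 3, 6.
t=6: eigenvector (1, 1, 0).
t=3: eigenvector (-2, -4, 1).
t=-4: eigenvector (0, 1, 0).
P = [[1, -2, 0], [1, -4, 1], [0, 1, 0]], D = diag(6, 3, -4), P⁻¹ = [[1, 0, 2], [0, 0, 1], [-1, 1, 2]].
L⁴ = P·diag(1296, 81, 256)·P⁻¹ = [[1296, 0, 2430], [1040, 256, 2780], [0, 0, 81]].
The requested entry is 256.

256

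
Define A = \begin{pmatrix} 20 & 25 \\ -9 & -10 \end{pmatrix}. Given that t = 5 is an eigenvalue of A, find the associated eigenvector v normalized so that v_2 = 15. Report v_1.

A − 5I = [[15, 25], [-9, -15]].
Solving (A − 5I)v = 0 gives the eigenspace spanned by (-25, 15).
With v_2 = 15, v = (-25, 15), so v_1 = -25.

-25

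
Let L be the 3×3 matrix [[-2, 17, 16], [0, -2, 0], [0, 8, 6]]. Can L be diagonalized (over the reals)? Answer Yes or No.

Characteristic polynomial: p(λ) = λ^3 - 2λ^2 - 20λ - 24 = (λ - 6)(λ + 2)^2.
λ = -2 has algebraic multiplicity 2; rank(L + 2I) = 2, so geometric multiplicity = 1.
Geometric multiplicity < algebraic multiplicity, so L is not diagonalizable.

No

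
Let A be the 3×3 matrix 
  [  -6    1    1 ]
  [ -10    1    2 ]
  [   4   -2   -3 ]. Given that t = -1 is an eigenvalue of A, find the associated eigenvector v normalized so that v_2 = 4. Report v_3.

-4

A + 1I = [[-5, 1, 1], [-10, 2, 2], [4, -2, -2]].
Solving (A + 1I)v = 0 gives the eigenspace spanned by (0, 4, -4).
With v_2 = 4, v = (0, 4, -4), so v_3 = -4.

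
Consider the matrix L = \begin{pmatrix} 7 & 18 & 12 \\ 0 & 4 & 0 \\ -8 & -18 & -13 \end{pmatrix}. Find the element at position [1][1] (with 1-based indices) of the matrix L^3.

Characteristic polynomial: λ^3 + 2λ^2 - 19λ - 20 = (λ - 4)(λ + 1)(λ + 5), so the eigenvalues are -5, -1, 4.
λ=4: eigenvector (2, 1, -2).
λ=-1: eigenvector (3, 0, -2).
λ=-5: eigenvector (-1, 0, 1).
P = [[2, 3, -1], [1, 0, 0], [-2, -2, 1]], D = diag(4, -1, -5), P⁻¹ = [[0, 1, 0], [1, 0, 1], [2, 2, 3]].
L³ = P·diag(64, -1, -125)·P⁻¹ = [[247, 378, 372], [0, 64, 0], [-248, -378, -373]].
The requested entry is 247.

247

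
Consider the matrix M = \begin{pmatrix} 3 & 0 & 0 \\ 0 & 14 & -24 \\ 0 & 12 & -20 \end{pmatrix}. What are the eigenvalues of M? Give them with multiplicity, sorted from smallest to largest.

Characteristic polynomial: p(s) = s^3 + 3s^2 - 10s - 24 = (s - 3)(s + 2)(s + 4).
Roots (with multiplicity): -4, -2, 3.

-4, -2, 3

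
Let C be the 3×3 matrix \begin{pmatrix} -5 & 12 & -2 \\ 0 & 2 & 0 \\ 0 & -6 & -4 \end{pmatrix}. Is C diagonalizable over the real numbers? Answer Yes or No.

Characteristic polynomial: p(t) = t^3 + 7t^2 + 2t - 40 = (t - 2)(t + 4)(t + 5).
All 3 eigenvalues are distinct, so C is diagonalizable.

Yes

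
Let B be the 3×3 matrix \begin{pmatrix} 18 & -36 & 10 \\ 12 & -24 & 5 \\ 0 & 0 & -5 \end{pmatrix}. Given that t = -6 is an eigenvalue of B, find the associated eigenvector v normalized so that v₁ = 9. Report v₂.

6

B + 6I = [[24, -36, 10], [12, -18, 5], [0, 0, 1]].
Solving (B + 6I)v = 0 gives the eigenspace spanned by (9, 6, 0).
With v₁ = 9, v = (9, 6, 0), so v₂ = 6.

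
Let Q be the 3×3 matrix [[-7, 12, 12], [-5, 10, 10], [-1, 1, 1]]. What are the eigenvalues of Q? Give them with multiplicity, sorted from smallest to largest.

Characteristic polynomial: p(s) = s^3 - 4s^2 - 5s = s(s - 5)(s + 1).
Roots (with multiplicity): -1, 0, 5.

-1, 0, 5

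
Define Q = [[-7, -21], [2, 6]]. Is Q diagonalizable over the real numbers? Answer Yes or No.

Yes

Characteristic polynomial: p(t) = t^2 + t = t(t + 1).
All 2 eigenvalues are distinct, so Q is diagonalizable.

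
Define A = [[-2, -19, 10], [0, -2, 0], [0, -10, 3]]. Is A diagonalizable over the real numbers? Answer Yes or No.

No

Characteristic polynomial: p(s) = s^3 + s^2 - 8s - 12 = (s - 3)(s + 2)^2.
s = -2 has algebraic multiplicity 2; rank(A + 2I) = 2, so geometric multiplicity = 1.
Geometric multiplicity < algebraic multiplicity, so A is not diagonalizable.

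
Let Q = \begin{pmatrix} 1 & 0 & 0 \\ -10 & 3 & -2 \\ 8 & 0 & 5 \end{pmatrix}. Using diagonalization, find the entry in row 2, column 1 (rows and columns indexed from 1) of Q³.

-274

Characteristic polynomial: μ^3 - 9μ^2 + 23μ - 15 = (μ - 5)(μ - 3)(μ - 1), so the eigenvalues are 1, 3, 5.
μ=1: eigenvector (1, 3, -2).
μ=3: eigenvector (0, 1, 0).
μ=5: eigenvector (0, -1, 1).
P = [[1, 0, 0], [3, 1, -1], [-2, 0, 1]], D = diag(1, 3, 5), P⁻¹ = [[1, 0, 0], [-1, 1, 1], [2, 0, 1]].
Q³ = P·diag(1, 27, 125)·P⁻¹ = [[1, 0, 0], [-274, 27, -98], [248, 0, 125]].
The requested entry is -274.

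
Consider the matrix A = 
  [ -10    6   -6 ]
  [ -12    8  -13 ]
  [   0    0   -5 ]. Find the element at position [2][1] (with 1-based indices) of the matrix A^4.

480

Characteristic polynomial: t^3 + 7t^2 + 2t - 40 = (t - 2)(t + 4)(t + 5), so the eigenvalues are -5, -4, 2.
t=2: eigenvector (-1, -2, 0).
t=-4: eigenvector (1, 1, 0).
t=-5: eigenvector (0, 1, 1).
P = [[-1, 1, 0], [-2, 1, 1], [0, 0, 1]], D = diag(2, -4, -5), P⁻¹ = [[1, -1, 1], [2, -1, 1], [0, 0, 1]].
A⁴ = P·diag(16, 256, 625)·P⁻¹ = [[496, -240, 240], [480, -224, 849], [0, 0, 625]].
The requested entry is 480.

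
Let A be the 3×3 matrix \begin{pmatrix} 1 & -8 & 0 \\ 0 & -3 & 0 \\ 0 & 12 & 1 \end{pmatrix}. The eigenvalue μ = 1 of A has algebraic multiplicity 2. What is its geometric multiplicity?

A − 1I = [[0, -8, 0], [0, -4, 0], [0, 12, 0]].
This matrix has rank 1, so its null space has dimension 3 − 1 = 2.

2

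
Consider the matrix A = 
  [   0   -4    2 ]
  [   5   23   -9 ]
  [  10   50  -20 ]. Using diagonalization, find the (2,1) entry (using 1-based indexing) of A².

Characteristic polynomial: r^3 - 3r^2 - 10r = r(r - 5)(r + 2), so the eigenvalues are -2, 0, 5.
r=0: eigenvector (1, -1, -2).
r=5: eigenvector (0, 1, 2).
r=-2: eigenvector (-1, 2, 5).
P = [[1, 0, -1], [-1, 1, 2], [-2, 2, 5]], D = diag(0, 5, -2), P⁻¹ = [[1, -2, 1], [1, 3, -1], [0, -2, 1]].
A² = P·diag(0, 25, 4)·P⁻¹ = [[0, 8, -4], [25, 59, -17], [50, 110, -30]].
The requested entry is 25.

25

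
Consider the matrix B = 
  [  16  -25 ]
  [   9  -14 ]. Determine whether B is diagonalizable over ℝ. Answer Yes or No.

No

Characteristic polynomial: p(λ) = λ^2 - 2λ + 1 = (λ - 1)^2.
λ = 1 has algebraic multiplicity 2; rank(B − 1I) = 1, so geometric multiplicity = 1.
Geometric multiplicity < algebraic multiplicity, so B is not diagonalizable.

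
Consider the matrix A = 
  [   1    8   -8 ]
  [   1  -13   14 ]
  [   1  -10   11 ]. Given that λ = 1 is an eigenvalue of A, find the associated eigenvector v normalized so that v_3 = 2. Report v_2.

A − 1I = [[0, 8, -8], [1, -14, 14], [1, -10, 10]].
Solving (A − 1I)v = 0 gives the eigenspace spanned by (0, 2, 2).
With v_3 = 2, v = (0, 2, 2), so v_2 = 2.

2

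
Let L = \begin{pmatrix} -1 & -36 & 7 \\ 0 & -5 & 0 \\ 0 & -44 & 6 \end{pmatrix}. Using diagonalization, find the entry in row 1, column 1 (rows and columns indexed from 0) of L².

25

Characteristic polynomial: μ^3 - 31μ - 30 = (μ - 6)(μ + 1)(μ + 5), so the eigenvalues are -5, -1, 6.
μ=-1: eigenvector (1, 0, 0).
μ=-5: eigenvector (2, 1, 4).
μ=6: eigenvector (1, 0, 1).
P = [[1, 2, 1], [0, 1, 0], [0, 4, 1]], D = diag(-1, -5, 6), P⁻¹ = [[1, 2, -1], [0, 1, 0], [0, -4, 1]].
L² = P·diag(1, 25, 36)·P⁻¹ = [[1, -92, 35], [0, 25, 0], [0, -44, 36]].
The requested entry is 25.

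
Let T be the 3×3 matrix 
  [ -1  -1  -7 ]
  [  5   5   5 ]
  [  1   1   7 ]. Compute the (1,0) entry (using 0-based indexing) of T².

25

Characteristic polynomial: s^3 - 11s^2 + 30s = s(s - 6)(s - 5), so the eigenvalues are 0, 5, 6.
s=0: eigenvector (1, -1, 0).
s=6: eigenvector (-1, 0, 1).
s=5: eigenvector (1, 1, -1).
P = [[1, -1, 1], [-1, 0, 1], [0, 1, -1]], D = diag(0, 6, 5), P⁻¹ = [[1, 0, 1], [1, 1, 2], [1, 1, 1]].
T² = P·diag(0, 36, 25)·P⁻¹ = [[-11, -11, -47], [25, 25, 25], [11, 11, 47]].
The requested entry is 25.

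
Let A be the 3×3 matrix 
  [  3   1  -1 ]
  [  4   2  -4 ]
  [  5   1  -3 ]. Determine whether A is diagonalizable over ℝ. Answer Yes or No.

No

Characteristic polynomial: p(t) = t^3 - 2t^2 - 4t + 8 = (t - 2)^2(t + 2).
t = 2 has algebraic multiplicity 2; rank(A − 2I) = 2, so geometric multiplicity = 1.
Geometric multiplicity < algebraic multiplicity, so A is not diagonalizable.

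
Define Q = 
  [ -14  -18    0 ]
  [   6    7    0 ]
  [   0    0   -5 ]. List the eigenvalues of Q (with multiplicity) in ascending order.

Characteristic polynomial: p(s) = s^3 + 12s^2 + 45s + 50 = (s + 2)(s + 5)^2.
Roots (with multiplicity): -5, -5, -2.

-5, -5, -2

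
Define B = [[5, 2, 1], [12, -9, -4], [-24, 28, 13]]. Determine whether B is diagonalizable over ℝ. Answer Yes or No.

Characteristic polynomial: p(s) = s^3 - 9s^2 + 15s + 25 = (s - 5)^2(s + 1).
s = 5 has algebraic multiplicity 2; rank(B − 5I) = 2, so geometric multiplicity = 1.
Geometric multiplicity < algebraic multiplicity, so B is not diagonalizable.

No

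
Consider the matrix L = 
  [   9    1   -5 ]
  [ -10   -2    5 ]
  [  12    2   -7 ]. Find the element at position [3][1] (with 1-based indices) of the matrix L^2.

Characteristic polynomial: r^3 - 7r - 6 = (r - 3)(r + 1)(r + 2), so the eigenvalues are -2, -1, 3.
r=-1: eigenvector (1, 0, 2).
r=-2: eigenvector (-1, 1, -2).
r=3: eigenvector (-1, 1, -1).
P = [[1, -1, -1], [0, 1, 1], [2, -2, -1]], D = diag(-1, -2, 3), P⁻¹ = [[1, 1, 0], [2, 1, -1], [-2, 0, 1]].
L² = P·diag(1, 4, 9)·P⁻¹ = [[11, -3, -5], [-10, 4, 5], [4, -6, -1]].
The requested entry is 4.

4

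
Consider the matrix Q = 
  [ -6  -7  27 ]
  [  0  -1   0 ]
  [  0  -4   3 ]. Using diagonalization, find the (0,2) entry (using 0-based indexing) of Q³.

729

Characteristic polynomial: μ^3 + 4μ^2 - 15μ - 18 = (μ - 3)(μ + 1)(μ + 6), so the eigenvalues are -6, -1, 3.
μ=-6: eigenvector (1, 0, 0).
μ=-1: eigenvector (4, 1, 1).
μ=3: eigenvector (3, 0, 1).
P = [[1, 4, 3], [0, 1, 0], [0, 1, 1]], D = diag(-6, -1, 3), P⁻¹ = [[1, -1, -3], [0, 1, 0], [0, -1, 1]].
Q³ = P·diag(-216, -1, 27)·P⁻¹ = [[-216, 131, 729], [0, -1, 0], [0, -28, 27]].
The requested entry is 729.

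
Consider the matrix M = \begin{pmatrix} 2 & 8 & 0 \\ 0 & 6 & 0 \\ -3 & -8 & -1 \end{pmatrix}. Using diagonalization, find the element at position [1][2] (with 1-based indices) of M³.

Characteristic polynomial: s^3 - 7s^2 + 4s + 12 = (s - 6)(s - 2)(s + 1), so the eigenvalues are -1, 2, 6.
s=2: eigenvector (1, 0, -1).
s=6: eigenvector (2, 1, -2).
s=-1: eigenvector (0, 0, 1).
P = [[1, 2, 0], [0, 1, 0], [-1, -2, 1]], D = diag(2, 6, -1), P⁻¹ = [[1, -2, 0], [0, 1, 0], [1, 0, 1]].
M³ = P·diag(8, 216, -1)·P⁻¹ = [[8, 416, 0], [0, 216, 0], [-9, -416, -1]].
The requested entry is 416.

416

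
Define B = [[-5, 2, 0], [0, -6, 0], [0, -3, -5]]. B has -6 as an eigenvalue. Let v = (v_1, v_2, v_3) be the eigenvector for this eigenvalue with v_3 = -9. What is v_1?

B + 6I = [[1, 2, 0], [0, 0, 0], [0, -3, 1]].
Solving (B + 6I)v = 0 gives the eigenspace spanned by (6, -3, -9).
With v_3 = -9, v = (6, -3, -9), so v_1 = 6.

6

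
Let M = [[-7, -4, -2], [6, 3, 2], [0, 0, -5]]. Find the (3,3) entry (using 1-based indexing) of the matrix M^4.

Characteristic polynomial: λ^3 + 9λ^2 + 23λ + 15 = (λ + 1)(λ + 3)(λ + 5), so the eigenvalues are -5, -3, -1.
λ=-5: eigenvector (1, -1, 1).
λ=-1: eigenvector (-2, 3, 0).
λ=-3: eigenvector (-1, 1, 0).
P = [[1, -2, -1], [-1, 3, 1], [1, 0, 0]], D = diag(-5, -1, -3), P⁻¹ = [[0, 0, 1], [1, 1, 0], [-3, -2, 1]].
M⁴ = P·diag(625, 1, 81)·P⁻¹ = [[241, 160, 544], [-240, -159, -544], [0, 0, 625]].
The requested entry is 625.

625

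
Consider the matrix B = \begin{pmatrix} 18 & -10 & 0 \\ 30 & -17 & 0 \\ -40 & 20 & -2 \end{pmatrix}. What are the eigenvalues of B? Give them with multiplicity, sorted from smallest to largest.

Characteristic polynomial: p(μ) = μ^3 + μ^2 - 8μ - 12 = (μ - 3)(μ + 2)^2.
Roots (with multiplicity): -2, -2, 3.

-2, -2, 3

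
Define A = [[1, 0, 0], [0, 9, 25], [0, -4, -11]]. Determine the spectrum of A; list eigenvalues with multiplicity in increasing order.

-1, -1, 1

Characteristic polynomial: p(r) = r^3 + r^2 - r - 1 = (r - 1)(r + 1)^2.
Roots (with multiplicity): -1, -1, 1.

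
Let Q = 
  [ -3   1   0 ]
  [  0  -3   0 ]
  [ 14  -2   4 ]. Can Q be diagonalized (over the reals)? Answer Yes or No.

No

Characteristic polynomial: p(t) = t^3 + 2t^2 - 15t - 36 = (t - 4)(t + 3)^2.
t = -3 has algebraic multiplicity 2; rank(Q + 3I) = 2, so geometric multiplicity = 1.
Geometric multiplicity < algebraic multiplicity, so Q is not diagonalizable.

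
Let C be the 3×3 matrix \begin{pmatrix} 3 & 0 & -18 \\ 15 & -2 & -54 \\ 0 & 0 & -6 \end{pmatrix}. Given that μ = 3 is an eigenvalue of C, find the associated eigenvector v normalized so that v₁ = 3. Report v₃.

0

C − 3I = [[0, 0, -18], [15, -5, -54], [0, 0, -9]].
Solving (C − 3I)v = 0 gives the eigenspace spanned by (3, 9, 0).
With v₁ = 3, v = (3, 9, 0), so v₃ = 0.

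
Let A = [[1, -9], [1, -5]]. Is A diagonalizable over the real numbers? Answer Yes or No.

No

Characteristic polynomial: p(μ) = μ^2 + 4μ + 4 = (μ + 2)^2.
μ = -2 has algebraic multiplicity 2; rank(A + 2I) = 1, so geometric multiplicity = 1.
Geometric multiplicity < algebraic multiplicity, so A is not diagonalizable.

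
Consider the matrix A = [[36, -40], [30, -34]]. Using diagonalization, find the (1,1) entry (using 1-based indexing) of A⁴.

4416

Characteristic polynomial: λ^2 - 2λ - 24 = (λ - 6)(λ + 4), so the eigenvalues are -4, 6.
λ=-4: eigenvector (1, 1).
λ=6: eigenvector (4, 3).
P = [[1, 4], [1, 3]], D = diag(-4, 6), P⁻¹ = [[-3, 4], [1, -1]].
A⁴ = P·diag(256, 1296)·P⁻¹ = [[4416, -4160], [3120, -2864]].
The requested entry is 4416.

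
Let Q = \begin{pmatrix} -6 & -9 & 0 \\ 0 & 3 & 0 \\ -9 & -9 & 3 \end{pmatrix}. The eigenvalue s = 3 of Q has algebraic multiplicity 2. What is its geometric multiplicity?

2

Q − 3I = [[-9, -9, 0], [0, 0, 0], [-9, -9, 0]].
This matrix has rank 1, so its null space has dimension 3 − 1 = 2.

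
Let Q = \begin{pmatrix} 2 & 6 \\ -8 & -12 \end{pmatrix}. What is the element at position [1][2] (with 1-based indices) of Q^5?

Characteristic polynomial: λ^2 + 10λ + 24 = (λ + 4)(λ + 6), so the eigenvalues are -6, -4.
λ=-4: eigenvector (1, -1).
λ=-6: eigenvector (3, -4).
P = [[1, 3], [-1, -4]], D = diag(-4, -6), P⁻¹ = [[4, 3], [-1, -1]].
Q⁵ = P·diag(-1024, -7776)·P⁻¹ = [[19232, 20256], [-27008, -28032]].
The requested entry is 20256.

20256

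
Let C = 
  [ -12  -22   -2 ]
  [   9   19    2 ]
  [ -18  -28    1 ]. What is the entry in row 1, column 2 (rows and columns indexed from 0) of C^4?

Characteristic polynomial: μ^3 - 8μ^2 - 3μ + 90 = (μ - 6)(μ - 5)(μ + 3), so the eigenvalues are -3, 5, 6.
μ=-3: eigenvector (2, -1, 2).
μ=6: eigenvector (-1, 1, -2).
μ=5: eigenvector (2, -2, 5).
P = [[2, -1, 2], [-1, 1, -2], [2, -2, 5]], D = diag(-3, 6, 5), P⁻¹ = [[1, 1, 0], [1, 6, 2], [0, 2, 1]].
C⁴ = P·diag(81, 1296, 625)·P⁻¹ = [[-1134, -5114, -1342], [1215, 5195, 1342], [-2430, -9140, -2059]].
The requested entry is 1342.

1342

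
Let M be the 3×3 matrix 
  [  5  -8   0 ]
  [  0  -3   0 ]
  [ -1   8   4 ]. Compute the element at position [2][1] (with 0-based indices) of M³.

152

Characteristic polynomial: s^3 - 6s^2 - 7s + 60 = (s - 5)(s - 4)(s + 3), so the eigenvalues are -3, 4, 5.
s=5: eigenvector (1, 0, -1).
s=-3: eigenvector (1, 1, -1).
s=4: eigenvector (0, 0, 1).
P = [[1, 1, 0], [0, 1, 0], [-1, -1, 1]], D = diag(5, -3, 4), P⁻¹ = [[1, -1, 0], [0, 1, 0], [1, 0, 1]].
M³ = P·diag(125, -27, 64)·P⁻¹ = [[125, -152, 0], [0, -27, 0], [-61, 152, 64]].
The requested entry is 152.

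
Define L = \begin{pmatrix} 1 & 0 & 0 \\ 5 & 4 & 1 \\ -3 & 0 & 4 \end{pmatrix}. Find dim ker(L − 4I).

L − 4I = [[-3, 0, 0], [5, 0, 1], [-3, 0, 0]].
This matrix has rank 2, so its null space has dimension 3 − 2 = 1.

1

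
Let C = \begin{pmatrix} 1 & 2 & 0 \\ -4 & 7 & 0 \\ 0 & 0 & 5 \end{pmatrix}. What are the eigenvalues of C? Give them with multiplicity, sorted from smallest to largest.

3, 5, 5

Characteristic polynomial: p(r) = r^3 - 13r^2 + 55r - 75 = (r - 5)^2(r - 3).
Roots (with multiplicity): 3, 5, 5.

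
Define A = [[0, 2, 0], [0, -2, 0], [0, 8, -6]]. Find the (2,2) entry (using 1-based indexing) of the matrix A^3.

-8

Characteristic polynomial: s^3 + 8s^2 + 12s = s(s + 2)(s + 6), so the eigenvalues are -6, -2, 0.
s=-2: eigenvector (-1, 1, 2).
s=0: eigenvector (1, 0, 0).
s=-6: eigenvector (0, 0, 1).
P = [[-1, 1, 0], [1, 0, 0], [2, 0, 1]], D = diag(-2, 0, -6), P⁻¹ = [[0, 1, 0], [1, 1, 0], [0, -2, 1]].
A³ = P·diag(-8, 0, -216)·P⁻¹ = [[0, 8, 0], [0, -8, 0], [0, 416, -216]].
The requested entry is -8.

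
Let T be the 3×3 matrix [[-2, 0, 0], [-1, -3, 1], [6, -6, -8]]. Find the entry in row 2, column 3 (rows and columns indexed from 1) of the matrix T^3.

91

Characteristic polynomial: μ^3 + 13μ^2 + 52μ + 60 = (μ + 2)(μ + 5)(μ + 6), so the eigenvalues are -6, -5, -2.
μ=-6: eigenvector (0, 1, -3).
μ=-2: eigenvector (1, 0, 1).
μ=-5: eigenvector (0, 1, -2).
P = [[0, 1, 0], [1, 0, 1], [-3, 1, -2]], D = diag(-6, -2, -5), P⁻¹ = [[1, -2, -1], [1, 0, 0], [-1, 3, 1]].
T³ = P·diag(-216, -8, -125)·P⁻¹ = [[-8, 0, 0], [-91, 57, 91], [390, -546, -398]].
The requested entry is 91.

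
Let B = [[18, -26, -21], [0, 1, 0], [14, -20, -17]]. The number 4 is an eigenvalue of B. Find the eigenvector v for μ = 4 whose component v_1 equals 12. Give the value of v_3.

B − 4I = [[14, -26, -21], [0, -3, 0], [14, -20, -21]].
Solving (B − 4I)v = 0 gives the eigenspace spanned by (12, 0, 8).
With v_1 = 12, v = (12, 0, 8), so v_3 = 8.

8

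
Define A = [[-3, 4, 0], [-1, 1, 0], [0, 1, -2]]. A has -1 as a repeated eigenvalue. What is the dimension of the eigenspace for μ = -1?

1

A + 1I = [[-2, 4, 0], [-1, 2, 0], [0, 1, -1]].
This matrix has rank 2, so its null space has dimension 3 − 2 = 1.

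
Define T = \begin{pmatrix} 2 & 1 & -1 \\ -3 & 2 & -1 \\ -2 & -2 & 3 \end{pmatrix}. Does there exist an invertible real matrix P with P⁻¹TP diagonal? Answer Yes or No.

No

Characteristic polynomial: p(r) = r^3 - 7r^2 + 15r - 9 = (r - 3)^2(r - 1).
r = 3 has algebraic multiplicity 2; rank(T − 3I) = 2, so geometric multiplicity = 1.
Geometric multiplicity < algebraic multiplicity, so T is not diagonalizable.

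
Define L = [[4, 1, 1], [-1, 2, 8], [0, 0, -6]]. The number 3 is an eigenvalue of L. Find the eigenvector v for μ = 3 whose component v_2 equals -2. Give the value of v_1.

L − 3I = [[1, 1, 1], [-1, -1, 8], [0, 0, -9]].
Solving (L − 3I)v = 0 gives the eigenspace spanned by (2, -2, 0).
With v_2 = -2, v = (2, -2, 0), so v_1 = 2.

2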